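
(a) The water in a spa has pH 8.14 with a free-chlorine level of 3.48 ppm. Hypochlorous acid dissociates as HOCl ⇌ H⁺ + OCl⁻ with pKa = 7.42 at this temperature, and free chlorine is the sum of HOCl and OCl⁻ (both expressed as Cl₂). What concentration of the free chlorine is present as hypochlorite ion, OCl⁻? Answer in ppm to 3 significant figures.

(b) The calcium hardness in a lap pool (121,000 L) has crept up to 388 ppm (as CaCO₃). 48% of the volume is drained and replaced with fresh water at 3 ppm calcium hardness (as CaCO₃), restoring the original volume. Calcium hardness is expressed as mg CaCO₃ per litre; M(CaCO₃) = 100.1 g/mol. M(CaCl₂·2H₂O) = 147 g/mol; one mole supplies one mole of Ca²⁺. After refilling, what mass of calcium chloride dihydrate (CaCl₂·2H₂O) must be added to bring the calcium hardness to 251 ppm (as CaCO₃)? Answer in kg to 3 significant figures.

(a) 2.92 ppm; (b) 8.49 kg

(a) [OCl⁻]/[HOCl] = 10^(pH − pKa) = 10^(8.14 − 7.42) = 10^0.72 = 5.248.
(a) Fraction as HOCl = 1 / (1 + 5.248) = 0.16.
(a) OCl⁻ = (1 − 0.16) × 3.48 ppm = 2.923 ppm.

(b) After draining 48% and refilling: 388 × 0.52 + 3 × 0.48 = 203.2 ppm.
(b) Deficit to target: 251 − 203.2 = 47.8 mg/L.
(b) As CaCO₃: 47.8 mg/L × 121,000 L = 5784 g; ÷ 100.1 = 57.78 mol Ca²⁺.
(b) Mass: 57.78 × 147 = 8494 g.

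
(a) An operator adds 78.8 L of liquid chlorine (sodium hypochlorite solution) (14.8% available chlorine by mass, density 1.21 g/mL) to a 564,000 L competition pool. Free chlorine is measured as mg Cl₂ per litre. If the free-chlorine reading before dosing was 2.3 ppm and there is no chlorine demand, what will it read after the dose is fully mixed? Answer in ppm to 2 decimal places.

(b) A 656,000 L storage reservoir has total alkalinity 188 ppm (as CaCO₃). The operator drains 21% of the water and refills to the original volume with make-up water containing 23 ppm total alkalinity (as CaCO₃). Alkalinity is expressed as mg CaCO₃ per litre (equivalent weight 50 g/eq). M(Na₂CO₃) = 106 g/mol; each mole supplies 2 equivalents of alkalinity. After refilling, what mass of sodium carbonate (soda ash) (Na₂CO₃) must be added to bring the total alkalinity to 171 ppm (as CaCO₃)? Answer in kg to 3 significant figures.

(a) Mass of solution: 78.8 L × 1000 mL/L × 1.21 g/mL = 95,350 g.
(a) Available chlorine delivered: 95,350 g × 0.148 = 14,110 g as Cl₂.
(a) Concentration rise: 14,110 g / 564,000 L = 25.02 mg/L = 25.02 ppm.
(a) Final FC: 2.3 + 25.02 = 27.32 ppm.

(b) After draining 21% and refilling: 188 × 0.79 + 23 × 0.21 = 153.35 ppm.
(b) Deficit to target: 171 − 153.35 = 17.65 mg/L.
(b) As CaCO₃: 17.65 mg/L × 656,000 L = 11,580 g; ÷ 50 g/eq ÷ 2 = 115.8 mol Na₂CO₃.
(b) Mass: 115.8 × 106 = 12,270 g.

(a) 27.32 ppm; (b) 12.3 kg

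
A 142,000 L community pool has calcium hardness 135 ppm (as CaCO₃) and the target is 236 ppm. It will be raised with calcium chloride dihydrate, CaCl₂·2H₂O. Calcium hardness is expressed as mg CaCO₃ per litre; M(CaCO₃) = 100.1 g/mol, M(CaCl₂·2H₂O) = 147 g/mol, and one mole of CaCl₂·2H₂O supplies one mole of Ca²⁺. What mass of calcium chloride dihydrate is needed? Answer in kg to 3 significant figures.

Hardness to add: (236 − 135) = 101 mg/L as CaCO₃ × 142,000 L = 14,340 g as CaCO₃.
Moles of Ca²⁺ (1 mol Ca²⁺ ≡ 1 mol CaCO₃): 14,340 / 100.1 g/mol = 143.3 mol.
Mass of CaCl₂·2H₂O: 143.3 × 147 = 21,060 g.

21.1 kg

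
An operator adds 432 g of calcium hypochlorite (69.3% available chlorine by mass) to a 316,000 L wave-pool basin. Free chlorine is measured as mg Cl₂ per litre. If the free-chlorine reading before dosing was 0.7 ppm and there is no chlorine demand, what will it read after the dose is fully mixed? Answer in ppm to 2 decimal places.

Available chlorine delivered: 432 g × 0.693 = 299.4 g as Cl₂.
Concentration rise: 299.4 g / 316,000 L = 0.9474 mg/L = 0.95 ppm.
Final FC: 0.7 + 0.95 = 1.65 ppm.

1.65 ppm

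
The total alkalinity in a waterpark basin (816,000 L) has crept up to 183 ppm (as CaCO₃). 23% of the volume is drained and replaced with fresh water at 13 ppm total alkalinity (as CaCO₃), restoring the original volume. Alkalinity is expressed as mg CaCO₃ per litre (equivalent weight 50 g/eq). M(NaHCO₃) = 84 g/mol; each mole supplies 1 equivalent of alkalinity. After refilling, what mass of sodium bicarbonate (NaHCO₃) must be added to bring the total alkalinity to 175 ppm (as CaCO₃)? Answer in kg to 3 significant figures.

After draining 23% and refilling: 183 × 0.77 + 13 × 0.23 = 143.9 ppm.
Deficit to target: 175 − 143.9 = 31.1 mg/L.
As CaCO₃: 31.1 mg/L × 816,000 L = 25,380 g; ÷ 50 g/eq ÷ 1 = 507.6 mol NaHCO₃.
Mass: 507.6 × 84 = 42,630 g.

42.6 kg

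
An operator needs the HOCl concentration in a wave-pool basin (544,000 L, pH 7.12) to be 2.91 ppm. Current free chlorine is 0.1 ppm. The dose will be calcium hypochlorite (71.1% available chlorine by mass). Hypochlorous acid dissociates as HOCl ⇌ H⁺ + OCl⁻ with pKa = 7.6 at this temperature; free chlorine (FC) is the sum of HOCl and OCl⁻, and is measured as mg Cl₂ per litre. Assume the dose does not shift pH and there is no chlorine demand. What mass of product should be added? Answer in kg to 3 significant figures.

[OCl⁻]/[HOCl] = 10^(pH − pKa) = 10^(7.12 − 7.6) = 0.3311; fraction as HOCl = 1/(1 + 0.3311) = 0.7512.
Free chlorine required for 2.91 ppm HOCl: 2.91 / 0.7512 = 3.874 ppm.
FC to add: 3.874 − 0.1 = 3.774 mg/L as Cl₂.
Cl₂ equivalent: 3.774 mg/L × 544,000 L = 2053 g.
Product at 71.1% available Cl: 2053 / 0.711 = 2887 g.

2.89 kg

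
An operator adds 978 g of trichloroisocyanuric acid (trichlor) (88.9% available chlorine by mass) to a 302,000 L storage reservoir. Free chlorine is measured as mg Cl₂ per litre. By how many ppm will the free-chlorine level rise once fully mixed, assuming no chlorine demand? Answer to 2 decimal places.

2.88 ppm

Available chlorine delivered: 978 g × 0.889 = 869.4 g as Cl₂.
Concentration rise: 869.4 g / 302,000 L = 2.879 mg/L = 2.88 ppm.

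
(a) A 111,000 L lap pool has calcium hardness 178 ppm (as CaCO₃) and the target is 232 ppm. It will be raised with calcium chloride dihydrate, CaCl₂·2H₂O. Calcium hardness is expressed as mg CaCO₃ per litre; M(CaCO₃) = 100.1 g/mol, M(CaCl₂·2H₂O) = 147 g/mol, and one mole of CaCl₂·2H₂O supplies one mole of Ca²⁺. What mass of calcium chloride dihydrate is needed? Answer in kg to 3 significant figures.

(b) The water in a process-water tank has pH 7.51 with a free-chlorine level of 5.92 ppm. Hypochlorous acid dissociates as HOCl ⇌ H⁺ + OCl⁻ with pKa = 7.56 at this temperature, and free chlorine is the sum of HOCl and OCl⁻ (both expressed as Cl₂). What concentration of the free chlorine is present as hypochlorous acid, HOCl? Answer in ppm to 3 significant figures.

(a) 8.80 kg; (b) 3.13 ppm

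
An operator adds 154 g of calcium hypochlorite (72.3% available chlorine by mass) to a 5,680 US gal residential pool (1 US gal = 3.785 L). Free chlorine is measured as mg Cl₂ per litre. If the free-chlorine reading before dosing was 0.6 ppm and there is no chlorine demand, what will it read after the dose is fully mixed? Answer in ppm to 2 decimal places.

Volume: 5,680 US gal × 3.785 L/gal = 21,499 L.
Available chlorine delivered: 154 g × 0.723 = 111.3 g as Cl₂.
Concentration rise: 111.3 g / 21,499 L = 5.179 mg/L = 5.18 ppm.
Final FC: 0.6 + 5.18 = 5.78 ppm.

5.78 ppm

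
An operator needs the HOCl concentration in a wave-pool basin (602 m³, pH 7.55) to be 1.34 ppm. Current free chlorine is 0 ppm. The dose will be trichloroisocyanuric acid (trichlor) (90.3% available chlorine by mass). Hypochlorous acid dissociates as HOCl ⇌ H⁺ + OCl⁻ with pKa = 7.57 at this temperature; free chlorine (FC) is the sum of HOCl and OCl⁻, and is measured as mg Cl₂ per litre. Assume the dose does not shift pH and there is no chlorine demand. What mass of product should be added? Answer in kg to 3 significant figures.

1.75 kg

Volume: 602 m³ = 602,000 L.
[OCl⁻]/[HOCl] = 10^(pH − pKa) = 10^(7.55 − 7.57) = 0.955; fraction as HOCl = 1/(1 + 0.955) = 0.5115.
Free chlorine required for 1.34 ppm HOCl: 1.34 / 0.5115 = 2.62 ppm.
FC to add: 2.62 − 0 = 2.62 mg/L as Cl₂.
Cl₂ equivalent: 2.62 mg/L × 602,000 L = 1577 g.
Product at 90.3% available Cl: 1577 / 0.903 = 1746 g.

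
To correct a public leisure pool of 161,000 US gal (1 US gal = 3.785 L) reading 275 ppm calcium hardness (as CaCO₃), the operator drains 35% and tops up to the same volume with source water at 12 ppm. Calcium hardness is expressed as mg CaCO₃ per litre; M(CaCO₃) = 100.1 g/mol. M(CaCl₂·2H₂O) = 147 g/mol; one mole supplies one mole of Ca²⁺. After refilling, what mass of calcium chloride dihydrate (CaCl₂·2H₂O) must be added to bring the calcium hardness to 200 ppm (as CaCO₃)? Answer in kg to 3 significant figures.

Volume: 161,000 US gal × 3.785 L/gal = 609,385 L.
After draining 35% and refilling: 275 × 0.65 + 12 × 0.35 = 182.95 ppm.
Deficit to target: 200 − 182.95 = 17.05 mg/L.
As CaCO₃: 17.05 mg/L × 609,385 L = 10,390 g; ÷ 100.1 = 103.8 mol Ca²⁺.
Mass: 103.8 × 147 = 15,260 g.

15.3 kg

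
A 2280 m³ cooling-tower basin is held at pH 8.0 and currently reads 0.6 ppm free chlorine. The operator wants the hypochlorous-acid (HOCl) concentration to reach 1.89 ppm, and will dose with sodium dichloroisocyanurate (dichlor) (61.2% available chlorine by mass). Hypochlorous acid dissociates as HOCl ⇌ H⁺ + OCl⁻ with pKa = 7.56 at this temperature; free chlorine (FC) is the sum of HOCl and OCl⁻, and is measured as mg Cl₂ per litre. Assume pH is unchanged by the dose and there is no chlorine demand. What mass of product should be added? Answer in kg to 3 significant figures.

24.2 kg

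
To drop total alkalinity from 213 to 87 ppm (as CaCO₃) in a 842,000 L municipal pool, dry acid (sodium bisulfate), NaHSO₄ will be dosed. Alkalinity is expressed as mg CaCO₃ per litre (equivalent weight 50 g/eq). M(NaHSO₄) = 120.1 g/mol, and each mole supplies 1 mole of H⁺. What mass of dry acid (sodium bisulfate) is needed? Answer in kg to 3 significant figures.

255 kg

Alkalinity to neutralize: (213 − 87) = 126 mg/L as CaCO₃ × 842,000 L = 106,100 g as CaCO₃.
Equivalents of H⁺ required: 106,100 ÷ 50 g/eq = 2122 eq = 2122 mol NaHSO₄.
Mass of NaHSO₄: 2122 × 120.1 = 254,800 g.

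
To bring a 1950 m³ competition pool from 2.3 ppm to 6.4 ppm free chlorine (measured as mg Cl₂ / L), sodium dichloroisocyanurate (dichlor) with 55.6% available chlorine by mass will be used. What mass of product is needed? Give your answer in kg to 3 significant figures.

Volume: 1950 m³ = 1,950,000 L.
Chlorine deficit: 6.4 − 2.3 = 4.1 ppm = 4.1 mg/L as Cl₂.
Cl₂ equivalent needed: 4.1 mg/L × 1,950,000 L = 7,995,000 mg = 7995 g.
Product at 55.6% available chlorine: 7995 / 0.556 = 14,380 g.

14.4 kg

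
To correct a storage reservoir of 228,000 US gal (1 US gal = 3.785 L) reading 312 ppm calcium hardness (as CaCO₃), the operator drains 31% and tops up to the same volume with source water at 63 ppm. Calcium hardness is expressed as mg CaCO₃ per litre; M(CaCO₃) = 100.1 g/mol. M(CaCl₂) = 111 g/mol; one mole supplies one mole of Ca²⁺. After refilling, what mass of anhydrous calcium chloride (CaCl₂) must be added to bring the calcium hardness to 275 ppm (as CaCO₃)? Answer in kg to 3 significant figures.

38.5 kg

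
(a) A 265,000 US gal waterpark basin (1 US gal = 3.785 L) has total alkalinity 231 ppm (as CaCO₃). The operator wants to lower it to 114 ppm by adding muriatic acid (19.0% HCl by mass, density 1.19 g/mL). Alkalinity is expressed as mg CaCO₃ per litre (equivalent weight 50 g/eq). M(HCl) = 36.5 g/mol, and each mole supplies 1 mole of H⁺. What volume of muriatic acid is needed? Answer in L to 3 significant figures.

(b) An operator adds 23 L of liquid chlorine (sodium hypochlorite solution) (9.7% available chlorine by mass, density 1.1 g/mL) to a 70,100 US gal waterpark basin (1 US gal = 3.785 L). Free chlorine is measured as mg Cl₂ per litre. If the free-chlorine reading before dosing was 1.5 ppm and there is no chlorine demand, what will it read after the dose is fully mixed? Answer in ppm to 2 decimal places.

(a) 379 L; (b) 10.75 ppm

(a) Volume: 265,000 US gal × 3.785 L/gal = 1,003,025 L.
(a) Alkalinity to neutralize: (231 − 114) = 117 mg/L as CaCO₃ × 1,003,025 L = 117,400 g as CaCO₃.
(a) Equivalents of H⁺ required: 117,400 ÷ 50 g/eq = 2347 eq = 2347 mol HCl.
(a) Mass of HCl: 2347 × 36.5 = 85,670 g.
(a) Mass of 19.0% solution: 85,670 / 0.19 = 450,900 g.
(a) Volume: 450,900 g ÷ 1.19 g/mL = 378,900 mL.

(b) Volume: 70,100 US gal × 3.785 L/gal = 265,328 L.
(b) Mass of solution: 23 L × 1000 mL/L × 1.1 g/mL = 25,300 g.
(b) Available chlorine delivered: 25,300 g × 0.097 = 2454 g as Cl₂.
(b) Concentration rise: 2454 g / 265,328 L = 9.249 mg/L = 9.25 ppm.
(b) Final FC: 1.5 + 9.25 = 10.75 ppm.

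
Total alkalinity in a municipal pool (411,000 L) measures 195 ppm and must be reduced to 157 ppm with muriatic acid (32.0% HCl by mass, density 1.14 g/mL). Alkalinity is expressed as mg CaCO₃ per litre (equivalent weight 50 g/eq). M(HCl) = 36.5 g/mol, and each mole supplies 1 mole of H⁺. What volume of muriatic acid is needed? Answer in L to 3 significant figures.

31.3 L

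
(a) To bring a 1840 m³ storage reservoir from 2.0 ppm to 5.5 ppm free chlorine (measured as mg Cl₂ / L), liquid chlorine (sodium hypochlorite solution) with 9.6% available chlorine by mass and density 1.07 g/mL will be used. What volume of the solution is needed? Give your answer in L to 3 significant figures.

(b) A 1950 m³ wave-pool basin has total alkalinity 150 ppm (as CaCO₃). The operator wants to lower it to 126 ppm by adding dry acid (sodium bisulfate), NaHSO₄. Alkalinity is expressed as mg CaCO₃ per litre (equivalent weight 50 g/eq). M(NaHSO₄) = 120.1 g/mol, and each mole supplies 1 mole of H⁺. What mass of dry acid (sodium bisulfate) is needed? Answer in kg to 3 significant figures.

(a) Volume: 1840 m³ = 1,840,000 L.
(a) Chlorine deficit: 5.5 − 2.0 = 3.5 ppm = 3.5 mg/L as Cl₂.
(a) Cl₂ equivalent needed: 3.5 mg/L × 1,840,000 L = 6,440,000 mg = 6440 g.
(a) Product at 9.6% available chlorine: 6440 / 0.096 = 67,080 g.
(a) Volume at density 1.07 g/mL: 67,080 g ÷ 1.07 g/mL = 62,690 mL.

(b) Volume: 1950 m³ = 1,950,000 L.
(b) Alkalinity to neutralize: (150 − 126) = 24 mg/L as CaCO₃ × 1,950,000 L = 46,800 g as CaCO₃.
(b) Equivalents of H⁺ required: 46,800 ÷ 50 g/eq = 936 eq = 936 mol NaHSO₄.
(b) Mass of NaHSO₄: 936 × 120.1 = 112,400 g.

(a) 62.7 L; (b) 112 kg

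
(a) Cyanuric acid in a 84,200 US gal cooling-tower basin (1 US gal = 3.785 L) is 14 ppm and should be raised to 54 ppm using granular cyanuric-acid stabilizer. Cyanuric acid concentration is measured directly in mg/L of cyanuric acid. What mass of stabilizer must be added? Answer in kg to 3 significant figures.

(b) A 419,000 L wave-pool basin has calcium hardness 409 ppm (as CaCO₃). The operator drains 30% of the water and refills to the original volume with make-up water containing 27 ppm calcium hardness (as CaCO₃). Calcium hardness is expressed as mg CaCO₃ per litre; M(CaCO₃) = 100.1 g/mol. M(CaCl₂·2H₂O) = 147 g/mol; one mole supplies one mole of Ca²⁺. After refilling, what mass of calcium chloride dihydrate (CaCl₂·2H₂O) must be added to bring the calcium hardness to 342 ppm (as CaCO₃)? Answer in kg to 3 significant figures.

(a) 12.7 kg; (b) 29.3 kg

(a) Volume: 84,200 US gal × 3.785 L/gal = 318,697 L.
(a) CYA to add: (54 − 14) = 40 mg/L × 318,697 L = 12,750 g cyanuric acid.

(b) After draining 30% and refilling: 409 × 0.70 + 27 × 0.30 = 294.4 ppm.
(b) Deficit to target: 342 − 294.4 = 47.6 mg/L.
(b) As CaCO₃: 47.6 mg/L × 419,000 L = 19,940 g; ÷ 100.1 = 199.2 mol Ca²⁺.
(b) Mass: 199.2 × 147 = 29,290 g.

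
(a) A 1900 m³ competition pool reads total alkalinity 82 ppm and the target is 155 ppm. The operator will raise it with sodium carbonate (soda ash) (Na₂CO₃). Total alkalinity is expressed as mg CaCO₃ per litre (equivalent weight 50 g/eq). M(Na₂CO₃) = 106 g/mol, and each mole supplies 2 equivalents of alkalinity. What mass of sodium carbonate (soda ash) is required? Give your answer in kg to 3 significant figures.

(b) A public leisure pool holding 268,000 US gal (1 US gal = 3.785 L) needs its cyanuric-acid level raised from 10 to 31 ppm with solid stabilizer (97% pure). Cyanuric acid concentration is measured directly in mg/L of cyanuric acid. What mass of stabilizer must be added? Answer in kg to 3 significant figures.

(a) Volume: 1900 m³ = 1,900,000 L.
(a) Alkalinity to add: (155 − 82) = 73 mg/L as CaCO₃ × 1,900,000 L = 138,700 g as CaCO₃.
(a) Equivalents: 138,700 g ÷ 50 g/eq = 2774 eq.
(a) Each mole of Na₂CO₃ supplies 2 eq, so 2774 / 2 = 1387 mol.
(a) Mass: 1387 mol × 106 g/mol = 147,000 g.

(b) Volume: 268,000 US gal × 3.785 L/gal = 1,014,380 L.
(b) CYA to add: (31 − 10) = 21 mg/L × 1,014,380 L = 21,300 g cyanuric acid.
(b) At 97% purity: 21,300 / 0.97 = 21,960 g product.

(a) 147 kg; (b) 22.0 kg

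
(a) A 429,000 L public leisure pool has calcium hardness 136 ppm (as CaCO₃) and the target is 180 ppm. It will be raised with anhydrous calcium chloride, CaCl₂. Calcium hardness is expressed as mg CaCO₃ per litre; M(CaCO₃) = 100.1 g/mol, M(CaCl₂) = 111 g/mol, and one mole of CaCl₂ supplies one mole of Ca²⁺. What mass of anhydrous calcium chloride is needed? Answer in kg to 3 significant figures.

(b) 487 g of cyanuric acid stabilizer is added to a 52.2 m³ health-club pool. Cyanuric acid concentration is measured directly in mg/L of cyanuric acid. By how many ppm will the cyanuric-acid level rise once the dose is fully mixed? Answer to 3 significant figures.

(a) 20.9 kg; (b) 9.33 ppm

(a) Hardness to add: (180 − 136) = 44 mg/L as CaCO₃ × 429,000 L = 18,880 g as CaCO₃.
(a) Moles of Ca²⁺ (1 mol Ca²⁺ ≡ 1 mol CaCO₃): 18,880 / 100.1 g/mol = 188.6 mol.
(a) Mass of CaCl₂: 188.6 × 111 = 20,930 g.

(b) Volume: 52.2 m³ = 52,200 L.
(b) Rise: 487 g / 52,200 L × 1000 = 9.33 mg/L.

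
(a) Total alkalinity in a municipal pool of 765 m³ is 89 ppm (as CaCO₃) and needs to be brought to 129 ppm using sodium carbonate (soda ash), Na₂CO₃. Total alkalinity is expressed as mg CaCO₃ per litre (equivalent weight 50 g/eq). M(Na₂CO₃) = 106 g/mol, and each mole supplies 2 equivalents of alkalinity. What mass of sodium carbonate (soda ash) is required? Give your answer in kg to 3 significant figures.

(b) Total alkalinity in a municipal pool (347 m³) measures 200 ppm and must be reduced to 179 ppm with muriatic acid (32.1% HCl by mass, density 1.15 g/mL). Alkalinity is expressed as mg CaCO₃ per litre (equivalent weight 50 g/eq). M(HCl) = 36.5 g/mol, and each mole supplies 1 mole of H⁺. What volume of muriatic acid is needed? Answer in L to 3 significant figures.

(a) Volume: 765 m³ = 765,000 L.
(a) Alkalinity to add: (129 − 89) = 40 mg/L as CaCO₃ × 765,000 L = 30,600 g as CaCO₃.
(a) Equivalents: 30,600 g ÷ 50 g/eq = 612 eq.
(a) Each mole of Na₂CO₃ supplies 2 eq, so 612 / 2 = 306 mol.
(a) Mass: 306 mol × 106 g/mol = 32,440 g.

(b) Volume: 347 m³ = 347,000 L.
(b) Alkalinity to neutralize: (200 − 179) = 21 mg/L as CaCO₃ × 347,000 L = 7287 g as CaCO₃.
(b) Equivalents of H⁺ required: 7287 ÷ 50 g/eq = 145.7 eq = 145.7 mol HCl.
(b) Mass of HCl: 145.7 × 36.5 = 5320 g.
(b) Mass of 32.1% solution: 5320 / 0.321 = 16,570 g.
(b) Volume: 16,570 g ÷ 1.15 g/mL = 14,410 mL.

(a) 32.4 kg; (b) 14.4 L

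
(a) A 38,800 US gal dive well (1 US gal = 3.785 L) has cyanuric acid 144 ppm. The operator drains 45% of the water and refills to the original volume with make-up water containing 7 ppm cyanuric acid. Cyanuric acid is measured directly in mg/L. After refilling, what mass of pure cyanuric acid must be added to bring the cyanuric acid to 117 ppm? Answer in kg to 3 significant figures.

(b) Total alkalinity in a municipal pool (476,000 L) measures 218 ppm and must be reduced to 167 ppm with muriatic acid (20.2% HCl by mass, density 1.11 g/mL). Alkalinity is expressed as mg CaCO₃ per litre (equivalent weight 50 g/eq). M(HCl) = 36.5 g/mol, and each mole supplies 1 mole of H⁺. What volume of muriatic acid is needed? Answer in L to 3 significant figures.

(a) 5.09 kg; (b) 79.0 L

(a) Volume: 38,800 US gal × 3.785 L/gal = 146,858 L.
(a) After draining 45% and refilling: 144 × 0.55 + 7 × 0.45 = 82.35 ppm.
(a) Deficit to target: 117 − 82.35 = 34.65 mg/L.
(a) Mass: 34.65 mg/L × 146,858 L = 5089 g cyanuric acid.

(b) Alkalinity to neutralize: (218 − 167) = 51 mg/L as CaCO₃ × 476,000 L = 24,280 g as CaCO₃.
(b) Equivalents of H⁺ required: 24,280 ÷ 50 g/eq = 485.5 eq = 485.5 mol HCl.
(b) Mass of HCl: 485.5 × 36.5 = 17,720 g.
(b) Mass of 20.2% solution: 17,720 / 0.202 = 87,730 g.
(b) Volume: 87,730 g ÷ 1.11 g/mL = 79,040 mL.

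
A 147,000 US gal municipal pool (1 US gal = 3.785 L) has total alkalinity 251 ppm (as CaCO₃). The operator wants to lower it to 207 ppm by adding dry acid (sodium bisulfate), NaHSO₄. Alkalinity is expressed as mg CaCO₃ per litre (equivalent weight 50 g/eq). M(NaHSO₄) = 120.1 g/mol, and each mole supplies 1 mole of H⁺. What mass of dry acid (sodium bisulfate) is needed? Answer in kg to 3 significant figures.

Volume: 147,000 US gal × 3.785 L/gal = 556,395 L.
Alkalinity to neutralize: (251 − 207) = 44 mg/L as CaCO₃ × 556,395 L = 24,480 g as CaCO₃.
Equivalents of H⁺ required: 24,480 ÷ 50 g/eq = 489.6 eq = 489.6 mol NaHSO₄.
Mass of NaHSO₄: 489.6 × 120.1 = 58,800 g.

58.8 kg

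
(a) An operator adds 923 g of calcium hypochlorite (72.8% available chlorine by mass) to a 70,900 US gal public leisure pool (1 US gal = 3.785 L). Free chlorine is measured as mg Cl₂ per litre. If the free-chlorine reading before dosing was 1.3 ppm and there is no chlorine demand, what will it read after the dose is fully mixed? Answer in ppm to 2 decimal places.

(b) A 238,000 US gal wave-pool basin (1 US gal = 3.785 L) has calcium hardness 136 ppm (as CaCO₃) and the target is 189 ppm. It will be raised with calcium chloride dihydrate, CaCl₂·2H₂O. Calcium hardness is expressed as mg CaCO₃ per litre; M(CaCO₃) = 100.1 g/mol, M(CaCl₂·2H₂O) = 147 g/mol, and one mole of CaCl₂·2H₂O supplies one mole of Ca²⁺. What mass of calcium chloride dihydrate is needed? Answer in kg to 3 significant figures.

(a) 3.80 ppm; (b) 70.1 kg

(a) Volume: 70,900 US gal × 3.785 L/gal = 268,356 L.
(a) Available chlorine delivered: 923 g × 0.728 = 671.9 g as Cl₂.
(a) Concentration rise: 671.9 g / 268,356 L = 2.504 mg/L = 2.50 ppm.
(a) Final FC: 1.3 + 2.50 = 3.80 ppm.

(b) Volume: 238,000 US gal × 3.785 L/gal = 900,830 L.
(b) Hardness to add: (189 − 136) = 53 mg/L as CaCO₃ × 900,830 L = 47,740 g as CaCO₃.
(b) Moles of Ca²⁺ (1 mol Ca²⁺ ≡ 1 mol CaCO₃): 47,740 / 100.1 g/mol = 477 mol.
(b) Mass of CaCl₂·2H₂O: 477 × 147 = 70,110 g.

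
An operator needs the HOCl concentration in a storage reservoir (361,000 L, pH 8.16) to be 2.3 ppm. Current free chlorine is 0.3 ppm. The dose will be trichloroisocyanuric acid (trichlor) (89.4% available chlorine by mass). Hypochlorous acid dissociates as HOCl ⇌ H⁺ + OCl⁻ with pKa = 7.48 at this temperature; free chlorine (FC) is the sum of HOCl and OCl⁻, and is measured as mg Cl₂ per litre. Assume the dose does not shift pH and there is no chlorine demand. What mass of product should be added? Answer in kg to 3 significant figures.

5.25 kg

[OCl⁻]/[HOCl] = 10^(pH − pKa) = 10^(8.16 − 7.48) = 4.786; fraction as HOCl = 1/(1 + 4.786) = 0.1728.
Free chlorine required for 2.3 ppm HOCl: 2.3 / 0.1728 = 13.31 ppm.
FC to add: 13.31 − 0.3 = 13.01 mg/L as Cl₂.
Cl₂ equivalent: 13.01 mg/L × 361,000 L = 4696 g.
Product at 89.4% available Cl: 4696 / 0.894 = 5253 g.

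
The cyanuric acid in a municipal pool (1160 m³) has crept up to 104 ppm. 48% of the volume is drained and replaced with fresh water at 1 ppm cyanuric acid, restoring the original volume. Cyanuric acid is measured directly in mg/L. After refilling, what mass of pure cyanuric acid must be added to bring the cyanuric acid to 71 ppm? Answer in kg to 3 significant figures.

Volume: 1160 m³ = 1,160,000 L.
After draining 48% and refilling: 104 × 0.52 + 1 × 0.48 = 54.56 ppm.
Deficit to target: 71 − 54.56 = 16.44 mg/L.
Mass: 16.44 mg/L × 1,160,000 L = 19,070 g cyanuric acid.

19.1 kg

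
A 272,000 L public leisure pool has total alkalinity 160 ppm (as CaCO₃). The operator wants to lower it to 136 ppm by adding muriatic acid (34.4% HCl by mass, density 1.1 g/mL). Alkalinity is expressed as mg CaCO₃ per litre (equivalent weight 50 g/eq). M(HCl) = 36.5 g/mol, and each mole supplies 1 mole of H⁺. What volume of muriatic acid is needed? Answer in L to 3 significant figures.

12.6 L

Alkalinity to neutralize: (160 − 136) = 24 mg/L as CaCO₃ × 272,000 L = 6528 g as CaCO₃.
Equivalents of H⁺ required: 6528 ÷ 50 g/eq = 130.6 eq = 130.6 mol HCl.
Mass of HCl: 130.6 × 36.5 = 4765 g.
Mass of 34.4% solution: 4765 / 0.344 = 13,850 g.
Volume: 13,850 g ÷ 1.1 g/mL = 12,590 mL.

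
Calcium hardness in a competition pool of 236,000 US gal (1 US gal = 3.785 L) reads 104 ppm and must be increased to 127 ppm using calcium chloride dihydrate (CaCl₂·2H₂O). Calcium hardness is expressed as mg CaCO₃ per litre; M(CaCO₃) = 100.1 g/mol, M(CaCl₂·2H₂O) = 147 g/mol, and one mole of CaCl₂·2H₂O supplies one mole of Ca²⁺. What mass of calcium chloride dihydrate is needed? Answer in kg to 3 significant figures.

Volume: 236,000 US gal × 3.785 L/gal = 893,260 L.
Hardness to add: (127 − 104) = 23 mg/L as CaCO₃ × 893,260 L = 20,540 g as CaCO₃.
Moles of Ca²⁺ (1 mol Ca²⁺ ≡ 1 mol CaCO₃): 20,540 / 100.1 g/mol = 205.2 mol.
Mass of CaCl₂·2H₂O: 205.2 × 147 = 30,170 g.

30.2 kg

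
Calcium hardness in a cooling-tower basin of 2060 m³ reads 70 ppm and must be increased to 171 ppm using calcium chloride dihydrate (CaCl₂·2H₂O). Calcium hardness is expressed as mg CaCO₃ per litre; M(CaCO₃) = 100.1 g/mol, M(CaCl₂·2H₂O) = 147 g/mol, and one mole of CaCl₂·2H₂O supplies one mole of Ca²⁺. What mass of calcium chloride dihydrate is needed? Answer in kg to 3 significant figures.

Volume: 2060 m³ = 2,060,000 L.
Hardness to add: (171 − 70) = 101 mg/L as CaCO₃ × 2,060,000 L = 208,100 g as CaCO₃.
Moles of Ca²⁺ (1 mol Ca²⁺ ≡ 1 mol CaCO₃): 208,100 / 100.1 g/mol = 2079 mol.
Mass of CaCl₂·2H₂O: 2079 × 147 = 305,500 g.

306 kg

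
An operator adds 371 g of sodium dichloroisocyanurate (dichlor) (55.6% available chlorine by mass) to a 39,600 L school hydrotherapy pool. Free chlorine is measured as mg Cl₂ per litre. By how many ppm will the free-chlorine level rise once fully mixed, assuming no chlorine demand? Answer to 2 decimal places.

Available chlorine delivered: 371 g × 0.556 = 206.3 g as Cl₂.
Concentration rise: 206.3 g / 39,600 L = 5.209 mg/L = 5.21 ppm.

5.21 ppm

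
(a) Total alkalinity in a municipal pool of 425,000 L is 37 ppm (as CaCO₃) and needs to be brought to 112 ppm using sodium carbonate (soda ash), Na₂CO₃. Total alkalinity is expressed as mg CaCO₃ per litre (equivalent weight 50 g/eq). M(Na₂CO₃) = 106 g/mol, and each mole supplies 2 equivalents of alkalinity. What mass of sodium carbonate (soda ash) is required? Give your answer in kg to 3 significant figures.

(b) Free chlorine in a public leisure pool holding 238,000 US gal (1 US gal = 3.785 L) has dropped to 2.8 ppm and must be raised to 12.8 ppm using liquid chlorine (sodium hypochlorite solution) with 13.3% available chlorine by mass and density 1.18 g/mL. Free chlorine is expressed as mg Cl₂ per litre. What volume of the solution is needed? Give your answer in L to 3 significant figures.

(a) Alkalinity to add: (112 − 37) = 75 mg/L as CaCO₃ × 425,000 L = 31,880 g as CaCO₃.
(a) Equivalents: 31,880 g ÷ 50 g/eq = 637.5 eq.
(a) Each mole of Na₂CO₃ supplies 2 eq, so 637.5 / 2 = 318.8 mol.
(a) Mass: 318.8 mol × 106 g/mol = 33,790 g.

(b) Volume: 238,000 US gal × 3.785 L/gal = 900,830 L.
(b) Chlorine deficit: 12.8 − 2.8 = 10 ppm = 10 mg/L as Cl₂.
(b) Cl₂ equivalent needed: 10 mg/L × 900,830 L = 9,008,000 mg = 9008 g.
(b) Product at 13.3% available chlorine: 9008 / 0.133 = 67,730 g.
(b) Volume at density 1.18 g/mL: 67,730 g ÷ 1.18 g/mL = 57,400 mL.

(a) 33.8 kg; (b) 57.4 L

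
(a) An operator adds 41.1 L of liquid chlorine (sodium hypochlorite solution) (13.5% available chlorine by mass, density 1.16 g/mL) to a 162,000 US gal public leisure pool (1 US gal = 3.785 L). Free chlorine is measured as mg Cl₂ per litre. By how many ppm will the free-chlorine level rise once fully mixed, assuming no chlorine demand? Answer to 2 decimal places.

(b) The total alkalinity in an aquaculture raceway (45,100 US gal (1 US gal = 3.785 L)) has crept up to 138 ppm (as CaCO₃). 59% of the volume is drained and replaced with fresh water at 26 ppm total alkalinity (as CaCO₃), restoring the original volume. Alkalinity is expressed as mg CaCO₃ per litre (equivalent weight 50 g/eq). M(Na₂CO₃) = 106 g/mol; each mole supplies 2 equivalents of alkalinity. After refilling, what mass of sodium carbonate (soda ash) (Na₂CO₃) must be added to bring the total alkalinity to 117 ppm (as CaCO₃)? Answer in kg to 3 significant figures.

(a) Volume: 162,000 US gal × 3.785 L/gal = 613,170 L.
(a) Mass of solution: 41.1 L × 1000 mL/L × 1.16 g/mL = 47,680 g.
(a) Available chlorine delivered: 47,680 g × 0.135 = 6436 g as Cl₂.
(a) Concentration rise: 6436 g / 613,170 L = 10.5 mg/L = 10.50 ppm.

(b) Volume: 45,100 US gal × 3.785 L/gal = 170,704 L.
(b) After draining 59% and refilling: 138 × 0.41 + 26 × 0.59 = 71.92 ppm.
(b) Deficit to target: 117 − 71.92 = 45.08 mg/L.
(b) As CaCO₃: 45.08 mg/L × 170,704 L = 7695 g; ÷ 50 g/eq ÷ 2 = 76.95 mol Na₂CO₃.
(b) Mass: 76.95 × 106 = 8157 g.

(a) 10.50 ppm; (b) 8.16 kg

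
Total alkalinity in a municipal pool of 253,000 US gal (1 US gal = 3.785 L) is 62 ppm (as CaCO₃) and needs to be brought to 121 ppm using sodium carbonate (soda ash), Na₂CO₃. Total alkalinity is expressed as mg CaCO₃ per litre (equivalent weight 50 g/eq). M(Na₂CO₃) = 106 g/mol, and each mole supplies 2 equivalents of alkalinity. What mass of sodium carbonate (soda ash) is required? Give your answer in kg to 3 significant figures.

59.9 kg

Volume: 253,000 US gal × 3.785 L/gal = 957,605 L.
Alkalinity to add: (121 − 62) = 59 mg/L as CaCO₃ × 957,605 L = 56,500 g as CaCO₃.
Equivalents: 56,500 g ÷ 50 g/eq = 1130 eq.
Each mole of Na₂CO₃ supplies 2 eq, so 1130 / 2 = 565 mol.
Mass: 565 mol × 106 g/mol = 59,890 g.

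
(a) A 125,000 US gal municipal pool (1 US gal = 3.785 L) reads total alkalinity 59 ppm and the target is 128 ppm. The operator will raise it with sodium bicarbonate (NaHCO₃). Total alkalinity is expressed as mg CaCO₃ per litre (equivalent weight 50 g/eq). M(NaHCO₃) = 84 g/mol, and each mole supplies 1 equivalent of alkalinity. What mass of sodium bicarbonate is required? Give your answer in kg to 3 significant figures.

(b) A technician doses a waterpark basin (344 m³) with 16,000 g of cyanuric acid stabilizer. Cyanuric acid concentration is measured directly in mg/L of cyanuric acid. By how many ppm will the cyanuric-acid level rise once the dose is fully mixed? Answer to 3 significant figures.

(a) Volume: 125,000 US gal × 3.785 L/gal = 473,125 L.
(a) Alkalinity to add: (128 − 59) = 69 mg/L as CaCO₃ × 473,125 L = 32,650 g as CaCO₃.
(a) Equivalents: 32,650 g ÷ 50 g/eq = 652.9 eq.
(a) NaHCO₃ supplies 1 eq per mole → 652.9 mol.
(a) Mass: 652.9 mol × 84 g/mol = 54,840 g.

(b) Volume: 344 m³ = 344,000 L.
(b) Rise: 16,000 g / 344,000 L × 1000 = 46.51 mg/L.

(a) 54.8 kg; (b) 46.5 ppm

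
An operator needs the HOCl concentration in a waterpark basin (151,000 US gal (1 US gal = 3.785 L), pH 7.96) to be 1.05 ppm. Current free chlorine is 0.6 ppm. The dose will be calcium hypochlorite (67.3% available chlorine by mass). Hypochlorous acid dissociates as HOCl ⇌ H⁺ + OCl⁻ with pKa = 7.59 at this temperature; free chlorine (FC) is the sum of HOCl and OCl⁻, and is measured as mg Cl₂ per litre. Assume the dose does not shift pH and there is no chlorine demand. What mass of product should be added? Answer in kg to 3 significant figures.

2.47 kg

Volume: 151,000 US gal × 3.785 L/gal = 571,535 L.
[OCl⁻]/[HOCl] = 10^(pH − pKa) = 10^(7.96 − 7.59) = 2.344; fraction as HOCl = 1/(1 + 2.344) = 0.299.
Free chlorine required for 1.05 ppm HOCl: 1.05 / 0.299 = 3.511 ppm.
FC to add: 3.511 − 0.6 = 2.911 mg/L as Cl₂.
Cl₂ equivalent: 2.911 mg/L × 571,535 L = 1664 g.
Product at 67.3% available Cl: 1664 / 0.673 = 2472 g.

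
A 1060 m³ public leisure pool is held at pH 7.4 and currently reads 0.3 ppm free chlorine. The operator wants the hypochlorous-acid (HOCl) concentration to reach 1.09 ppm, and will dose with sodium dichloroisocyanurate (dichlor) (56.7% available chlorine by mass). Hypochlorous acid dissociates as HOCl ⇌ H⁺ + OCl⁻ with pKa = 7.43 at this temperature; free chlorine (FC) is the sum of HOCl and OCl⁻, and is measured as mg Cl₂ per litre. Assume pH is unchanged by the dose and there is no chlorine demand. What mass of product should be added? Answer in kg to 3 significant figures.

3.38 kg

Volume: 1060 m³ = 1,060,000 L.
[OCl⁻]/[HOCl] = 10^(pH − pKa) = 10^(7.4 − 7.43) = 0.9333; fraction as HOCl = 1/(1 + 0.9333) = 0.5173.
Free chlorine required for 1.09 ppm HOCl: 1.09 / 0.5173 = 2.107 ppm.
FC to add: 2.107 − 0.3 = 1.807 mg/L as Cl₂.
Cl₂ equivalent: 1.807 mg/L × 1,060,000 L = 1916 g.
Product at 56.7% available Cl: 1916 / 0.567 = 3379 g.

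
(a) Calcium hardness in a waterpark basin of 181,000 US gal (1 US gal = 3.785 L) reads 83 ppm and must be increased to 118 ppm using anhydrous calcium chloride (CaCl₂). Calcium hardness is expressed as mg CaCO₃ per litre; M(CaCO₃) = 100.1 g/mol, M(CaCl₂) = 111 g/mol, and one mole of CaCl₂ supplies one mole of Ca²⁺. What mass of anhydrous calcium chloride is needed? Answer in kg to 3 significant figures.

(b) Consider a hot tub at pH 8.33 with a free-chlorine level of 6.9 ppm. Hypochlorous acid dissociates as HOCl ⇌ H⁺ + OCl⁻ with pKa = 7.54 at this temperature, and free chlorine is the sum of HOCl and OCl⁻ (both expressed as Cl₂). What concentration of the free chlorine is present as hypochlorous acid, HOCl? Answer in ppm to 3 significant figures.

(a) Volume: 181,000 US gal × 3.785 L/gal = 685,085 L.
(a) Hardness to add: (118 − 83) = 35 mg/L as CaCO₃ × 685,085 L = 23,980 g as CaCO₃.
(a) Moles of Ca²⁺ (1 mol Ca²⁺ ≡ 1 mol CaCO₃): 23,980 / 100.1 g/mol = 239.5 mol.
(a) Mass of CaCl₂: 239.5 × 111 = 26,590 g.

(b) [OCl⁻]/[HOCl] = 10^(pH − pKa) = 10^(8.33 − 7.54) = 10^0.79 = 6.166.
(b) Fraction as HOCl = 1 / (1 + 6.166) = 0.1395.
(b) HOCl = 0.1395 × 6.9 ppm = 0.9629 ppm.

(a) 26.6 kg; (b) 0.963 ppm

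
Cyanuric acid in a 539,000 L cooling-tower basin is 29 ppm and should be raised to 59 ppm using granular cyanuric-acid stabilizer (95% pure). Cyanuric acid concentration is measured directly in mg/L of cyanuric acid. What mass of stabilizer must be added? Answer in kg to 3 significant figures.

17.0 kg

CYA to add: (59 − 29) = 30 mg/L × 539,000 L = 16,170 g cyanuric acid.
At 95% purity: 16,170 / 0.95 = 17,020 g product.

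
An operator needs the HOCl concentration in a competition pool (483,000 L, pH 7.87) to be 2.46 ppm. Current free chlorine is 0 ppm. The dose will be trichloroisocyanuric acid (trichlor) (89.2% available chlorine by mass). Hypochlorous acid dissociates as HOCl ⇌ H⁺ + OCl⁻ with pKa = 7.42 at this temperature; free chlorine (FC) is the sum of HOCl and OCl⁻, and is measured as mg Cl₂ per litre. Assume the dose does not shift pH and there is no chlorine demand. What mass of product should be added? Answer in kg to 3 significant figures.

5.09 kg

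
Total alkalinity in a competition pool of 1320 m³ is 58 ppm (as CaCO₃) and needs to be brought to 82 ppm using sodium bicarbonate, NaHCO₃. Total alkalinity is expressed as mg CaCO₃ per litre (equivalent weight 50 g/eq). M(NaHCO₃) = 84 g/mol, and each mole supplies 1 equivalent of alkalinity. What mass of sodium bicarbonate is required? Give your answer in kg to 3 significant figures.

Volume: 1320 m³ = 1,320,000 L.
Alkalinity to add: (82 − 58) = 24 mg/L as CaCO₃ × 1,320,000 L = 31,680 g as CaCO₃.
Equivalents: 31,680 g ÷ 50 g/eq = 633.6 eq.
NaHCO₃ supplies 1 eq per mole → 633.6 mol.
Mass: 633.6 mol × 84 g/mol = 53,220 g.

53.2 kg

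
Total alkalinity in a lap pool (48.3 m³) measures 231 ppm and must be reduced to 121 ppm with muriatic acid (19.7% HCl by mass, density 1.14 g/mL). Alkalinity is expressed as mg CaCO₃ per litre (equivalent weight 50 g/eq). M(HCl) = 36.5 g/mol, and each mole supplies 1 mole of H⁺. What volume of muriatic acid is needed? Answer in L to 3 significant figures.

17.3 L

Volume: 48.3 m³ = 48,300 L.
Alkalinity to neutralize: (231 − 121) = 110 mg/L as CaCO₃ × 48,300 L = 5313 g as CaCO₃.
Equivalents of H⁺ required: 5313 ÷ 50 g/eq = 106.3 eq = 106.3 mol HCl.
Mass of HCl: 106.3 × 36.5 = 3878 g.
Mass of 19.7% solution: 3878 / 0.197 = 19,690 g.
Volume: 19,690 g ÷ 1.14 g/mL = 17,270 mL.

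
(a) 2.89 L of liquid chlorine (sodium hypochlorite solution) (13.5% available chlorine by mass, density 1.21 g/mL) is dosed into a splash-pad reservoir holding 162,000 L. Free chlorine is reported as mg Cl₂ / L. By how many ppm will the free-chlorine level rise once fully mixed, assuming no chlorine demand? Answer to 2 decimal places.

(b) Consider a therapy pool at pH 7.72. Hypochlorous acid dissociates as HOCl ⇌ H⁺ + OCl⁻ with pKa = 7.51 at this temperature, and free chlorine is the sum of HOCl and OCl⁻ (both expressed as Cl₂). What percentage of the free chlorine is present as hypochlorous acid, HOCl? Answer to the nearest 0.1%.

(a) Mass of solution: 2.89 L × 1000 mL/L × 1.21 g/mL = 3497 g.
(a) Available chlorine delivered: 3497 g × 0.135 = 472.1 g as Cl₂.
(a) Concentration rise: 472.1 g / 162,000 L = 2.914 mg/L = 2.91 ppm.

(b) [OCl⁻]/[HOCl] = 10^(pH − pKa) = 10^(7.72 − 7.51) = 10^0.21 = 1.622.
(b) Fraction as HOCl = 1 / (1 + 1.622) = 0.3814.

(a) 2.91 ppm; (b) 38.1%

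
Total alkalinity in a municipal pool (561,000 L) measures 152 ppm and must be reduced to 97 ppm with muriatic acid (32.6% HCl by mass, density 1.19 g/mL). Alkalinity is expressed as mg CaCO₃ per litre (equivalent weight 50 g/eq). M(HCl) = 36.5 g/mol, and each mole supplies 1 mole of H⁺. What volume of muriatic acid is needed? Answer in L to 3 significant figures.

Alkalinity to neutralize: (152 − 97) = 55 mg/L as CaCO₃ × 561,000 L = 30,860 g as CaCO₃.
Equivalents of H⁺ required: 30,860 ÷ 50 g/eq = 617.1 eq = 617.1 mol HCl.
Mass of HCl: 617.1 × 36.5 = 22,520 g.
Mass of 32.6% solution: 22,520 / 0.326 = 69,090 g.
Volume: 69,090 g ÷ 1.19 g/mL = 58,060 mL.

58.1 L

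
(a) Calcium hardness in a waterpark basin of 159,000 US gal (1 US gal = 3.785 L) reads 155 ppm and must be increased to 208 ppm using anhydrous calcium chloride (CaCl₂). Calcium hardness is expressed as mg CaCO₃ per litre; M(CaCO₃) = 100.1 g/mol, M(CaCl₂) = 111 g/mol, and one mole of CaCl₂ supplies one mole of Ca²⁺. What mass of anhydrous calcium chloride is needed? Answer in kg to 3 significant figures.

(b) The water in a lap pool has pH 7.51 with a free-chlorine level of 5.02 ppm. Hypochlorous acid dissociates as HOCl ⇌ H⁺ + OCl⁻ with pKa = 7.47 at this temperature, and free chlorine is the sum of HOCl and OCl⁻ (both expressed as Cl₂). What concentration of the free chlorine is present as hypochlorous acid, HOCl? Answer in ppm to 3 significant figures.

(a) 35.4 kg; (b) 2.39 ppm

(a) Volume: 159,000 US gal × 3.785 L/gal = 601,815 L.
(a) Hardness to add: (208 − 155) = 53 mg/L as CaCO₃ × 601,815 L = 31,900 g as CaCO₃.
(a) Moles of Ca²⁺ (1 mol Ca²⁺ ≡ 1 mol CaCO₃): 31,900 / 100.1 g/mol = 318.6 mol.
(a) Mass of CaCl₂: 318.6 × 111 = 35,370 g.

(b) [OCl⁻]/[HOCl] = 10^(pH − pKa) = 10^(7.51 − 7.47) = 10^0.04 = 1.096.
(b) Fraction as HOCl = 1 / (1 + 1.096) = 0.477.
(b) HOCl = 0.477 × 5.02 ppm = 2.394 ppm.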